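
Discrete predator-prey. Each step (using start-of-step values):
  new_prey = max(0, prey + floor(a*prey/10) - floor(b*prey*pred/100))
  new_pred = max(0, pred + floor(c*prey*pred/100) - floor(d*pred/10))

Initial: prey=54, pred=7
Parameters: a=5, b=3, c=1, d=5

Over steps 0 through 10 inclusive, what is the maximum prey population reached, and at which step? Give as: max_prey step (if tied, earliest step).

Answer: 135 4

Derivation:
Step 1: prey: 54+27-11=70; pred: 7+3-3=7
Step 2: prey: 70+35-14=91; pred: 7+4-3=8
Step 3: prey: 91+45-21=115; pred: 8+7-4=11
Step 4: prey: 115+57-37=135; pred: 11+12-5=18
Step 5: prey: 135+67-72=130; pred: 18+24-9=33
Step 6: prey: 130+65-128=67; pred: 33+42-16=59
Step 7: prey: 67+33-118=0; pred: 59+39-29=69
Step 8: prey: 0+0-0=0; pred: 69+0-34=35
Step 9: prey: 0+0-0=0; pred: 35+0-17=18
Step 10: prey: 0+0-0=0; pred: 18+0-9=9
Max prey = 135 at step 4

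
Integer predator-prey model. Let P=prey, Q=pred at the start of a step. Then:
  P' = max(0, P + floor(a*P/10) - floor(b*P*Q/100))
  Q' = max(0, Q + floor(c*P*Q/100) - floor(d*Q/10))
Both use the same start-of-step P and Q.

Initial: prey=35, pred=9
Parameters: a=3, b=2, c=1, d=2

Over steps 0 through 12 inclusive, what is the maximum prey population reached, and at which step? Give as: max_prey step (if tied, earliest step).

Answer: 44 3

Derivation:
Step 1: prey: 35+10-6=39; pred: 9+3-1=11
Step 2: prey: 39+11-8=42; pred: 11+4-2=13
Step 3: prey: 42+12-10=44; pred: 13+5-2=16
Step 4: prey: 44+13-14=43; pred: 16+7-3=20
Step 5: prey: 43+12-17=38; pred: 20+8-4=24
Step 6: prey: 38+11-18=31; pred: 24+9-4=29
Step 7: prey: 31+9-17=23; pred: 29+8-5=32
Step 8: prey: 23+6-14=15; pred: 32+7-6=33
Step 9: prey: 15+4-9=10; pred: 33+4-6=31
Step 10: prey: 10+3-6=7; pred: 31+3-6=28
Step 11: prey: 7+2-3=6; pred: 28+1-5=24
Step 12: prey: 6+1-2=5; pred: 24+1-4=21
Max prey = 44 at step 3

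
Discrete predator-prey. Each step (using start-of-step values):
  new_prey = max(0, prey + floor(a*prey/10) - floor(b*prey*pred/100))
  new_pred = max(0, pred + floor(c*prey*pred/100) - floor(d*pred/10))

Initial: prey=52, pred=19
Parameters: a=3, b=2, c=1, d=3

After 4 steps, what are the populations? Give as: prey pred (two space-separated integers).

Step 1: prey: 52+15-19=48; pred: 19+9-5=23
Step 2: prey: 48+14-22=40; pred: 23+11-6=28
Step 3: prey: 40+12-22=30; pred: 28+11-8=31
Step 4: prey: 30+9-18=21; pred: 31+9-9=31

Answer: 21 31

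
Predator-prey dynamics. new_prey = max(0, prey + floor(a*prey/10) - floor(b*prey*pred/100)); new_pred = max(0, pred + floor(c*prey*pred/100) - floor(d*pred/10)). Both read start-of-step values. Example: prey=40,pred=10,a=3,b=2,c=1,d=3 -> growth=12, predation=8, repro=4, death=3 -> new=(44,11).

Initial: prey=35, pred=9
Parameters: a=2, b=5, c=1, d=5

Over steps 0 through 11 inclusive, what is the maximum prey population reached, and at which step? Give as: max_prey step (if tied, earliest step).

Answer: 50 11

Derivation:
Step 1: prey: 35+7-15=27; pred: 9+3-4=8
Step 2: prey: 27+5-10=22; pred: 8+2-4=6
Step 3: prey: 22+4-6=20; pred: 6+1-3=4
Step 4: prey: 20+4-4=20; pred: 4+0-2=2
Step 5: prey: 20+4-2=22; pred: 2+0-1=1
Step 6: prey: 22+4-1=25; pred: 1+0-0=1
Step 7: prey: 25+5-1=29; pred: 1+0-0=1
Step 8: prey: 29+5-1=33; pred: 1+0-0=1
Step 9: prey: 33+6-1=38; pred: 1+0-0=1
Step 10: prey: 38+7-1=44; pred: 1+0-0=1
Step 11: prey: 44+8-2=50; pred: 1+0-0=1
Max prey = 50 at step 11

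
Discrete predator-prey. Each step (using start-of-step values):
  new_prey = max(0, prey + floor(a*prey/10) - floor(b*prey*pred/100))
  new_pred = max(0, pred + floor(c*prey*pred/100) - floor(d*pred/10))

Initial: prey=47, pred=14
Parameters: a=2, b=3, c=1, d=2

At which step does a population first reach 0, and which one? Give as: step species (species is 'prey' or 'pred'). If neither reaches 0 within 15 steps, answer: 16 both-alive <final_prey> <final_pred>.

Answer: 16 both-alive 2 4

Derivation:
Step 1: prey: 47+9-19=37; pred: 14+6-2=18
Step 2: prey: 37+7-19=25; pred: 18+6-3=21
Step 3: prey: 25+5-15=15; pred: 21+5-4=22
Step 4: prey: 15+3-9=9; pred: 22+3-4=21
Step 5: prey: 9+1-5=5; pred: 21+1-4=18
Step 6: prey: 5+1-2=4; pred: 18+0-3=15
Step 7: prey: 4+0-1=3; pred: 15+0-3=12
Step 8: prey: 3+0-1=2; pred: 12+0-2=10
Step 9: prey: 2+0-0=2; pred: 10+0-2=8
Step 10: prey: 2+0-0=2; pred: 8+0-1=7
Step 11: prey: 2+0-0=2; pred: 7+0-1=6
Step 12: prey: 2+0-0=2; pred: 6+0-1=5
Step 13: prey: 2+0-0=2; pred: 5+0-1=4
Step 14: prey: 2+0-0=2; pred: 4+0-0=4
Steps 15-15: state stable at prey=2, pred=4 (no change)
No extinction within 15 steps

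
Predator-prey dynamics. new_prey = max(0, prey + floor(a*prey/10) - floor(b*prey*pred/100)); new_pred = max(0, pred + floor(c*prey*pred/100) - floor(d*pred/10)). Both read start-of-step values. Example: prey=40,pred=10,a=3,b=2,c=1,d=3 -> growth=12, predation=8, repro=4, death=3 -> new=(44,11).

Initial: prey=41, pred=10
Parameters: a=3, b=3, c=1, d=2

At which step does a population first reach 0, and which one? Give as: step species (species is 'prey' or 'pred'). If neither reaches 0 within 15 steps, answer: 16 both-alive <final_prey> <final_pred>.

Step 1: prey: 41+12-12=41; pred: 10+4-2=12
Step 2: prey: 41+12-14=39; pred: 12+4-2=14
Step 3: prey: 39+11-16=34; pred: 14+5-2=17
Step 4: prey: 34+10-17=27; pred: 17+5-3=19
Step 5: prey: 27+8-15=20; pred: 19+5-3=21
Step 6: prey: 20+6-12=14; pred: 21+4-4=21
Step 7: prey: 14+4-8=10; pred: 21+2-4=19
Step 8: prey: 10+3-5=8; pred: 19+1-3=17
Step 9: prey: 8+2-4=6; pred: 17+1-3=15
Step 10: prey: 6+1-2=5; pred: 15+0-3=12
Step 11: prey: 5+1-1=5; pred: 12+0-2=10
Step 12: prey: 5+1-1=5; pred: 10+0-2=8
Step 13: prey: 5+1-1=5; pred: 8+0-1=7
Step 14: prey: 5+1-1=5; pred: 7+0-1=6
Step 15: prey: 5+1-0=6; pred: 6+0-1=5
No extinction within 15 steps

Answer: 16 both-alive 6 5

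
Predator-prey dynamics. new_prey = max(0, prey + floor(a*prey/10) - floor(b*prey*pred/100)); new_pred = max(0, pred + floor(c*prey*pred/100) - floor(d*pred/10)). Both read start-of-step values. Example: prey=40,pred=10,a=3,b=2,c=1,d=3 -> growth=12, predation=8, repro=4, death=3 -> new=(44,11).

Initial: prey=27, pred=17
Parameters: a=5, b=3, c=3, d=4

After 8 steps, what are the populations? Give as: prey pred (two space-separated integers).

Step 1: prey: 27+13-13=27; pred: 17+13-6=24
Step 2: prey: 27+13-19=21; pred: 24+19-9=34
Step 3: prey: 21+10-21=10; pred: 34+21-13=42
Step 4: prey: 10+5-12=3; pred: 42+12-16=38
Step 5: prey: 3+1-3=1; pred: 38+3-15=26
Step 6: prey: 1+0-0=1; pred: 26+0-10=16
Step 7: prey: 1+0-0=1; pred: 16+0-6=10
Step 8: prey: 1+0-0=1; pred: 10+0-4=6

Answer: 1 6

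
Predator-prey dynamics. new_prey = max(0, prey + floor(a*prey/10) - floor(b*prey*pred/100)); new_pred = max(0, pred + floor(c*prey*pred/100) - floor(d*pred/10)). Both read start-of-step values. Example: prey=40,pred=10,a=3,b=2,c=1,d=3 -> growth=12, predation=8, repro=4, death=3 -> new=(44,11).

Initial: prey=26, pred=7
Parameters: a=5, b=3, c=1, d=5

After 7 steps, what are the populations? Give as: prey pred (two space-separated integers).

Answer: 228 16

Derivation:
Step 1: prey: 26+13-5=34; pred: 7+1-3=5
Step 2: prey: 34+17-5=46; pred: 5+1-2=4
Step 3: prey: 46+23-5=64; pred: 4+1-2=3
Step 4: prey: 64+32-5=91; pred: 3+1-1=3
Step 5: prey: 91+45-8=128; pred: 3+2-1=4
Step 6: prey: 128+64-15=177; pred: 4+5-2=7
Step 7: prey: 177+88-37=228; pred: 7+12-3=16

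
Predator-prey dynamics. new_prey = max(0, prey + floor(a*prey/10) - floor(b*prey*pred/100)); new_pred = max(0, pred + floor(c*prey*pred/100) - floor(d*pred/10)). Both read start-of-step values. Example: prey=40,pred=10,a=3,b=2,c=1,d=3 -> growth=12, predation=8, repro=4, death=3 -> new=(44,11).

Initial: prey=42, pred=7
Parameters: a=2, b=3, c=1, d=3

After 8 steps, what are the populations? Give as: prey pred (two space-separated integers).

Answer: 42 7

Derivation:
Step 1: prey: 42+8-8=42; pred: 7+2-2=7
Step 2: prey: 42+8-8=42; pred: 7+2-2=7
Step 3: prey: 42+8-8=42; pred: 7+2-2=7
Step 4: prey: 42+8-8=42; pred: 7+2-2=7
Step 5: prey: 42+8-8=42; pred: 7+2-2=7
Step 6: prey: 42+8-8=42; pred: 7+2-2=7
Step 7: prey: 42+8-8=42; pred: 7+2-2=7
Step 8: prey: 42+8-8=42; pred: 7+2-2=7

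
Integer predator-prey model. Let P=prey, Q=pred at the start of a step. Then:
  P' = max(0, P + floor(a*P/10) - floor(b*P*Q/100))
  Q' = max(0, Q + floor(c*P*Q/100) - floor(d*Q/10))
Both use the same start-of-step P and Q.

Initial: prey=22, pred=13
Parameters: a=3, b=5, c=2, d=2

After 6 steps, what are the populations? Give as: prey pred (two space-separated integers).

Step 1: prey: 22+6-14=14; pred: 13+5-2=16
Step 2: prey: 14+4-11=7; pred: 16+4-3=17
Step 3: prey: 7+2-5=4; pred: 17+2-3=16
Step 4: prey: 4+1-3=2; pred: 16+1-3=14
Step 5: prey: 2+0-1=1; pred: 14+0-2=12
Step 6: prey: 1+0-0=1; pred: 12+0-2=10

Answer: 1 10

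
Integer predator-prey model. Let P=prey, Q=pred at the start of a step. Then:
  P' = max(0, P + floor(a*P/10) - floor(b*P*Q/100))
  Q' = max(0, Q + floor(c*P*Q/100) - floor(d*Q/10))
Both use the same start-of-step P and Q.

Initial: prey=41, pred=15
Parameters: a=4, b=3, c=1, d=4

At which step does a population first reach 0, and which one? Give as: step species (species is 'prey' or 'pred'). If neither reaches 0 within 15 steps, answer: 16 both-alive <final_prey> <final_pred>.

Answer: 16 both-alive 44 13

Derivation:
Step 1: prey: 41+16-18=39; pred: 15+6-6=15
Step 2: prey: 39+15-17=37; pred: 15+5-6=14
Step 3: prey: 37+14-15=36; pred: 14+5-5=14
Step 4: prey: 36+14-15=35; pred: 14+5-5=14
Step 5: prey: 35+14-14=35; pred: 14+4-5=13
Step 6: prey: 35+14-13=36; pred: 13+4-5=12
Step 7: prey: 36+14-12=38; pred: 12+4-4=12
Step 8: prey: 38+15-13=40; pred: 12+4-4=12
Step 9: prey: 40+16-14=42; pred: 12+4-4=12
Step 10: prey: 42+16-15=43; pred: 12+5-4=13
Step 11: prey: 43+17-16=44; pred: 13+5-5=13
Step 12: prey: 44+17-17=44; pred: 13+5-5=13
Steps 13-15: state stable at prey=44, pred=13 (no change)
No extinction within 15 steps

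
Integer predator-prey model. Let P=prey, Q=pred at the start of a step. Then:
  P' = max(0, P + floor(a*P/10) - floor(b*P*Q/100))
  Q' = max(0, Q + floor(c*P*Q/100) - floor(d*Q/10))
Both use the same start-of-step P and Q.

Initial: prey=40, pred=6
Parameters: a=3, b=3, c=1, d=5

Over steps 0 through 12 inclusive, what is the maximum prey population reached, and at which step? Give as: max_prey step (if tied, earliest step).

Answer: 87 7

Derivation:
Step 1: prey: 40+12-7=45; pred: 6+2-3=5
Step 2: prey: 45+13-6=52; pred: 5+2-2=5
Step 3: prey: 52+15-7=60; pred: 5+2-2=5
Step 4: prey: 60+18-9=69; pred: 5+3-2=6
Step 5: prey: 69+20-12=77; pred: 6+4-3=7
Step 6: prey: 77+23-16=84; pred: 7+5-3=9
Step 7: prey: 84+25-22=87; pred: 9+7-4=12
Step 8: prey: 87+26-31=82; pred: 12+10-6=16
Step 9: prey: 82+24-39=67; pred: 16+13-8=21
Step 10: prey: 67+20-42=45; pred: 21+14-10=25
Step 11: prey: 45+13-33=25; pred: 25+11-12=24
Step 12: prey: 25+7-18=14; pred: 24+6-12=18
Max prey = 87 at step 7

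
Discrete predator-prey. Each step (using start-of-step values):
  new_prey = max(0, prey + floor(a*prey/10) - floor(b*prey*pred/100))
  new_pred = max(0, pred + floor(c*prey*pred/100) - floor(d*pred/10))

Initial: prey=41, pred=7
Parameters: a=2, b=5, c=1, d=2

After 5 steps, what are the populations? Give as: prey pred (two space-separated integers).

Answer: 11 9

Derivation:
Step 1: prey: 41+8-14=35; pred: 7+2-1=8
Step 2: prey: 35+7-14=28; pred: 8+2-1=9
Step 3: prey: 28+5-12=21; pred: 9+2-1=10
Step 4: prey: 21+4-10=15; pred: 10+2-2=10
Step 5: prey: 15+3-7=11; pred: 10+1-2=9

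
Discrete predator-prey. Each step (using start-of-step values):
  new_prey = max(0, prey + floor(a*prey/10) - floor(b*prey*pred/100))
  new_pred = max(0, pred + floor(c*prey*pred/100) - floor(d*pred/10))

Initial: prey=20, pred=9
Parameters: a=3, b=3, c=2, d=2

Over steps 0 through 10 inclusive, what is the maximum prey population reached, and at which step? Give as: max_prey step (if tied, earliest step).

Answer: 21 1

Derivation:
Step 1: prey: 20+6-5=21; pred: 9+3-1=11
Step 2: prey: 21+6-6=21; pred: 11+4-2=13
Step 3: prey: 21+6-8=19; pred: 13+5-2=16
Step 4: prey: 19+5-9=15; pred: 16+6-3=19
Step 5: prey: 15+4-8=11; pred: 19+5-3=21
Step 6: prey: 11+3-6=8; pred: 21+4-4=21
Step 7: prey: 8+2-5=5; pred: 21+3-4=20
Step 8: prey: 5+1-3=3; pred: 20+2-4=18
Step 9: prey: 3+0-1=2; pred: 18+1-3=16
Step 10: prey: 2+0-0=2; pred: 16+0-3=13
Max prey = 21 at step 1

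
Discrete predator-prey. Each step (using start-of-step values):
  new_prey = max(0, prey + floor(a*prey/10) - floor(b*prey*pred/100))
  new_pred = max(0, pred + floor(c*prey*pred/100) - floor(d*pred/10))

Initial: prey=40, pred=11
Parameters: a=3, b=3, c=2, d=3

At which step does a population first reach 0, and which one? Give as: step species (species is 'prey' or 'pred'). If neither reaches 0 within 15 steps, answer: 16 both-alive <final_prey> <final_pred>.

Step 1: prey: 40+12-13=39; pred: 11+8-3=16
Step 2: prey: 39+11-18=32; pred: 16+12-4=24
Step 3: prey: 32+9-23=18; pred: 24+15-7=32
Step 4: prey: 18+5-17=6; pred: 32+11-9=34
Step 5: prey: 6+1-6=1; pred: 34+4-10=28
Step 6: prey: 1+0-0=1; pred: 28+0-8=20
Step 7: prey: 1+0-0=1; pred: 20+0-6=14
Step 8: prey: 1+0-0=1; pred: 14+0-4=10
Step 9: prey: 1+0-0=1; pred: 10+0-3=7
Step 10: prey: 1+0-0=1; pred: 7+0-2=5
Step 11: prey: 1+0-0=1; pred: 5+0-1=4
Step 12: prey: 1+0-0=1; pred: 4+0-1=3
Step 13: prey: 1+0-0=1; pred: 3+0-0=3
Steps 14-15: state stable at prey=1, pred=3 (no change)
No extinction within 15 steps

Answer: 16 both-alive 1 3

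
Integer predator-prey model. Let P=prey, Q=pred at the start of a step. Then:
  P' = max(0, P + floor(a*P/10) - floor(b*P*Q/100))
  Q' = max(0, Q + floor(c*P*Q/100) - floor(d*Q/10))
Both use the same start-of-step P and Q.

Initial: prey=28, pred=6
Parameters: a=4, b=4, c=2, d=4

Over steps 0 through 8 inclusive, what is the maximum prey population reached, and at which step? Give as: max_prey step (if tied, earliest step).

Step 1: prey: 28+11-6=33; pred: 6+3-2=7
Step 2: prey: 33+13-9=37; pred: 7+4-2=9
Step 3: prey: 37+14-13=38; pred: 9+6-3=12
Step 4: prey: 38+15-18=35; pred: 12+9-4=17
Step 5: prey: 35+14-23=26; pred: 17+11-6=22
Step 6: prey: 26+10-22=14; pred: 22+11-8=25
Step 7: prey: 14+5-14=5; pred: 25+7-10=22
Step 8: prey: 5+2-4=3; pred: 22+2-8=16
Max prey = 38 at step 3

Answer: 38 3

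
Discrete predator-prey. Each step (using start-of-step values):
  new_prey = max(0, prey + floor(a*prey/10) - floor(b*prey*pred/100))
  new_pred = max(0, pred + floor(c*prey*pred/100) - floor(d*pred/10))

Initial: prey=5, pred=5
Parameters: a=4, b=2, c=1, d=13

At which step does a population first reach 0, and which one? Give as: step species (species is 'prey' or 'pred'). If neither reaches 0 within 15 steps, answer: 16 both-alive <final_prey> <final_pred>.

Step 1: prey: 5+2-0=7; pred: 5+0-6=0
First extinction: pred at step 1

Answer: 1 pred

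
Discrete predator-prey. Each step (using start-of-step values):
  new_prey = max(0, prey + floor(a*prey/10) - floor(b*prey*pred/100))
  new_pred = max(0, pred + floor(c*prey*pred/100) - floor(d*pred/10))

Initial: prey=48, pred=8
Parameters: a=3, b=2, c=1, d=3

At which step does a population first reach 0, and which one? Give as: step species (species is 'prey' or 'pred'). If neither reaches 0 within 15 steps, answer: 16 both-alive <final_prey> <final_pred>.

Answer: 16 both-alive 2 5

Derivation:
Step 1: prey: 48+14-7=55; pred: 8+3-2=9
Step 2: prey: 55+16-9=62; pred: 9+4-2=11
Step 3: prey: 62+18-13=67; pred: 11+6-3=14
Step 4: prey: 67+20-18=69; pred: 14+9-4=19
Step 5: prey: 69+20-26=63; pred: 19+13-5=27
Step 6: prey: 63+18-34=47; pred: 27+17-8=36
Step 7: prey: 47+14-33=28; pred: 36+16-10=42
Step 8: prey: 28+8-23=13; pred: 42+11-12=41
Step 9: prey: 13+3-10=6; pred: 41+5-12=34
Step 10: prey: 6+1-4=3; pred: 34+2-10=26
Step 11: prey: 3+0-1=2; pred: 26+0-7=19
Step 12: prey: 2+0-0=2; pred: 19+0-5=14
Step 13: prey: 2+0-0=2; pred: 14+0-4=10
Step 14: prey: 2+0-0=2; pred: 10+0-3=7
Step 15: prey: 2+0-0=2; pred: 7+0-2=5
No extinction within 15 steps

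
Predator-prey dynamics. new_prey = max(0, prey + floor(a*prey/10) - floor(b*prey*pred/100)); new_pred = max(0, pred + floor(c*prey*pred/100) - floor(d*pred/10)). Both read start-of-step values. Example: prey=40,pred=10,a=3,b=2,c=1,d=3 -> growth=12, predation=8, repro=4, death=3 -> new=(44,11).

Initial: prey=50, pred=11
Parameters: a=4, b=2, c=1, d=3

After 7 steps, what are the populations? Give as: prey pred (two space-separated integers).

Step 1: prey: 50+20-11=59; pred: 11+5-3=13
Step 2: prey: 59+23-15=67; pred: 13+7-3=17
Step 3: prey: 67+26-22=71; pred: 17+11-5=23
Step 4: prey: 71+28-32=67; pred: 23+16-6=33
Step 5: prey: 67+26-44=49; pred: 33+22-9=46
Step 6: prey: 49+19-45=23; pred: 46+22-13=55
Step 7: prey: 23+9-25=7; pred: 55+12-16=51

Answer: 7 51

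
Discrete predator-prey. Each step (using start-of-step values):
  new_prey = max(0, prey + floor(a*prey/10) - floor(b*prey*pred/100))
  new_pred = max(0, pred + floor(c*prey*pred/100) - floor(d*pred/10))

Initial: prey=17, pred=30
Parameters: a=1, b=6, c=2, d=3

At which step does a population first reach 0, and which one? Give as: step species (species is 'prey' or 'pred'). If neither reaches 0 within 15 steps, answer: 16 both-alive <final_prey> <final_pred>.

Step 1: prey: 17+1-30=0; pred: 30+10-9=31
First extinction: prey at step 1

Answer: 1 prey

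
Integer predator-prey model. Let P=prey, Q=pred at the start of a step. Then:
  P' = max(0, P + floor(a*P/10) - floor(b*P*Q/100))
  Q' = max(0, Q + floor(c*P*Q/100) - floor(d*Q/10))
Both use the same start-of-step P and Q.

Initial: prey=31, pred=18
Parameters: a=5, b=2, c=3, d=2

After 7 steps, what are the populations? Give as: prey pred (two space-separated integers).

Answer: 0 58

Derivation:
Step 1: prey: 31+15-11=35; pred: 18+16-3=31
Step 2: prey: 35+17-21=31; pred: 31+32-6=57
Step 3: prey: 31+15-35=11; pred: 57+53-11=99
Step 4: prey: 11+5-21=0; pred: 99+32-19=112
Step 5: prey: 0+0-0=0; pred: 112+0-22=90
Step 6: prey: 0+0-0=0; pred: 90+0-18=72
Step 7: prey: 0+0-0=0; pred: 72+0-14=58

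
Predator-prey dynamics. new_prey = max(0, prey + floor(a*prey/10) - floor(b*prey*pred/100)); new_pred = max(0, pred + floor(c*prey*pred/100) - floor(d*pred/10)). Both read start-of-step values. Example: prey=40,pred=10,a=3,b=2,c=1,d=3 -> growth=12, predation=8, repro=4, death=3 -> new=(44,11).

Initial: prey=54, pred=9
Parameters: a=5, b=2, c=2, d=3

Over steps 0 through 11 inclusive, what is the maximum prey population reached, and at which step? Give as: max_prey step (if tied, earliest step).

Answer: 85 2

Derivation:
Step 1: prey: 54+27-9=72; pred: 9+9-2=16
Step 2: prey: 72+36-23=85; pred: 16+23-4=35
Step 3: prey: 85+42-59=68; pred: 35+59-10=84
Step 4: prey: 68+34-114=0; pred: 84+114-25=173
Step 5: prey: 0+0-0=0; pred: 173+0-51=122
Step 6: prey: 0+0-0=0; pred: 122+0-36=86
Step 7: prey: 0+0-0=0; pred: 86+0-25=61
Step 8: prey: 0+0-0=0; pred: 61+0-18=43
Step 9: prey: 0+0-0=0; pred: 43+0-12=31
Step 10: prey: 0+0-0=0; pred: 31+0-9=22
Step 11: prey: 0+0-0=0; pred: 22+0-6=16
Max prey = 85 at step 2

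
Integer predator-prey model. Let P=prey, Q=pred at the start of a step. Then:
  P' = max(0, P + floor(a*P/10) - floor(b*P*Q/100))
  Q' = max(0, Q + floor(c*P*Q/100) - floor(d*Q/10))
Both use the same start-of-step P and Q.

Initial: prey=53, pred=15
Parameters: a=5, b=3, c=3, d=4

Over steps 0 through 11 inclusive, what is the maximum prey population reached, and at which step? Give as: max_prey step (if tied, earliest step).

Answer: 56 1

Derivation:
Step 1: prey: 53+26-23=56; pred: 15+23-6=32
Step 2: prey: 56+28-53=31; pred: 32+53-12=73
Step 3: prey: 31+15-67=0; pred: 73+67-29=111
Step 4: prey: 0+0-0=0; pred: 111+0-44=67
Step 5: prey: 0+0-0=0; pred: 67+0-26=41
Step 6: prey: 0+0-0=0; pred: 41+0-16=25
Step 7: prey: 0+0-0=0; pred: 25+0-10=15
Step 8: prey: 0+0-0=0; pred: 15+0-6=9
Step 9: prey: 0+0-0=0; pred: 9+0-3=6
Step 10: prey: 0+0-0=0; pred: 6+0-2=4
Step 11: prey: 0+0-0=0; pred: 4+0-1=3
Max prey = 56 at step 1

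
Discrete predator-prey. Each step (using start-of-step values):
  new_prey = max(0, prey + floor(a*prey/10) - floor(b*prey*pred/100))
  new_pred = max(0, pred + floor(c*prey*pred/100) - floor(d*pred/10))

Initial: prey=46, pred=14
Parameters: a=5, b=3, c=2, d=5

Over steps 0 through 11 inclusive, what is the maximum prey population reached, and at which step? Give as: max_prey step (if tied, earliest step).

Step 1: prey: 46+23-19=50; pred: 14+12-7=19
Step 2: prey: 50+25-28=47; pred: 19+19-9=29
Step 3: prey: 47+23-40=30; pred: 29+27-14=42
Step 4: prey: 30+15-37=8; pred: 42+25-21=46
Step 5: prey: 8+4-11=1; pred: 46+7-23=30
Step 6: prey: 1+0-0=1; pred: 30+0-15=15
Step 7: prey: 1+0-0=1; pred: 15+0-7=8
Step 8: prey: 1+0-0=1; pred: 8+0-4=4
Step 9: prey: 1+0-0=1; pred: 4+0-2=2
Step 10: prey: 1+0-0=1; pred: 2+0-1=1
Step 11: prey: 1+0-0=1; pred: 1+0-0=1
Max prey = 50 at step 1

Answer: 50 1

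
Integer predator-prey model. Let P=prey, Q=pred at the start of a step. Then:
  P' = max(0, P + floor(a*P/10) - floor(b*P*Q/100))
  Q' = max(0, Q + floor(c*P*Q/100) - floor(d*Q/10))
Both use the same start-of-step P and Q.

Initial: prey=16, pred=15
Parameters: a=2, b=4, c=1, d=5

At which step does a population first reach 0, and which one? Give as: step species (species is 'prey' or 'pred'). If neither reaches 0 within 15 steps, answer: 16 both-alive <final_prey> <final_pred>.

Answer: 16 both-alive 48 1

Derivation:
Step 1: prey: 16+3-9=10; pred: 15+2-7=10
Step 2: prey: 10+2-4=8; pred: 10+1-5=6
Step 3: prey: 8+1-1=8; pred: 6+0-3=3
Step 4: prey: 8+1-0=9; pred: 3+0-1=2
Step 5: prey: 9+1-0=10; pred: 2+0-1=1
Step 6: prey: 10+2-0=12; pred: 1+0-0=1
Step 7: prey: 12+2-0=14; pred: 1+0-0=1
Step 8: prey: 14+2-0=16; pred: 1+0-0=1
Step 9: prey: 16+3-0=19; pred: 1+0-0=1
Step 10: prey: 19+3-0=22; pred: 1+0-0=1
Step 11: prey: 22+4-0=26; pred: 1+0-0=1
Step 12: prey: 26+5-1=30; pred: 1+0-0=1
Step 13: prey: 30+6-1=35; pred: 1+0-0=1
Step 14: prey: 35+7-1=41; pred: 1+0-0=1
Step 15: prey: 41+8-1=48; pred: 1+0-0=1
No extinction within 15 steps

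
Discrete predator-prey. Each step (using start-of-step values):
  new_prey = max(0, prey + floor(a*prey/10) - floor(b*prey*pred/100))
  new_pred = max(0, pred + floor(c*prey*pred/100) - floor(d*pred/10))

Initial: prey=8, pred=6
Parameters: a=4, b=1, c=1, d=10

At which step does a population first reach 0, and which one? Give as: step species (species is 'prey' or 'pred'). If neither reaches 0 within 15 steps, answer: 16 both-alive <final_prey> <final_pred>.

Answer: 1 pred

Derivation:
Step 1: prey: 8+3-0=11; pred: 6+0-6=0
First extinction: pred at step 1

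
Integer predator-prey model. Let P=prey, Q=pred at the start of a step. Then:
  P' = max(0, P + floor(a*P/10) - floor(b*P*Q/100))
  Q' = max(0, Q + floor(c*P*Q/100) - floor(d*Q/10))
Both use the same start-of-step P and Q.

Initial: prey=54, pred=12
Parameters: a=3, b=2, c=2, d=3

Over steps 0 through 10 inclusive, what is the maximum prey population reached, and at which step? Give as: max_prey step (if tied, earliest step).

Answer: 58 1

Derivation:
Step 1: prey: 54+16-12=58; pred: 12+12-3=21
Step 2: prey: 58+17-24=51; pred: 21+24-6=39
Step 3: prey: 51+15-39=27; pred: 39+39-11=67
Step 4: prey: 27+8-36=0; pred: 67+36-20=83
Step 5: prey: 0+0-0=0; pred: 83+0-24=59
Step 6: prey: 0+0-0=0; pred: 59+0-17=42
Step 7: prey: 0+0-0=0; pred: 42+0-12=30
Step 8: prey: 0+0-0=0; pred: 30+0-9=21
Step 9: prey: 0+0-0=0; pred: 21+0-6=15
Step 10: prey: 0+0-0=0; pred: 15+0-4=11
Max prey = 58 at step 1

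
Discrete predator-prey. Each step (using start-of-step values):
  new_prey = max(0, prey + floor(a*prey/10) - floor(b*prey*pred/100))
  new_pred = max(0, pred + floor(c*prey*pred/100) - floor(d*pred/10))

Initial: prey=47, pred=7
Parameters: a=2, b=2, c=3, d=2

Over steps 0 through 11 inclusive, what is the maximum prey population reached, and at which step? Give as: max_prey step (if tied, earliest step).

Answer: 50 1

Derivation:
Step 1: prey: 47+9-6=50; pred: 7+9-1=15
Step 2: prey: 50+10-15=45; pred: 15+22-3=34
Step 3: prey: 45+9-30=24; pred: 34+45-6=73
Step 4: prey: 24+4-35=0; pred: 73+52-14=111
Step 5: prey: 0+0-0=0; pred: 111+0-22=89
Step 6: prey: 0+0-0=0; pred: 89+0-17=72
Step 7: prey: 0+0-0=0; pred: 72+0-14=58
Step 8: prey: 0+0-0=0; pred: 58+0-11=47
Step 9: prey: 0+0-0=0; pred: 47+0-9=38
Step 10: prey: 0+0-0=0; pred: 38+0-7=31
Step 11: prey: 0+0-0=0; pred: 31+0-6=25
Max prey = 50 at step 1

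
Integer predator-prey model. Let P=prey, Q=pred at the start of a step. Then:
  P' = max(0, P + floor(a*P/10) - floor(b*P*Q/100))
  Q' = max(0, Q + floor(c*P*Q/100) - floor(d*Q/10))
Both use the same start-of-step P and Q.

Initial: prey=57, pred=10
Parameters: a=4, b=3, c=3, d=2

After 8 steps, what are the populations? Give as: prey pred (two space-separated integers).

Step 1: prey: 57+22-17=62; pred: 10+17-2=25
Step 2: prey: 62+24-46=40; pred: 25+46-5=66
Step 3: prey: 40+16-79=0; pred: 66+79-13=132
Step 4: prey: 0+0-0=0; pred: 132+0-26=106
Step 5: prey: 0+0-0=0; pred: 106+0-21=85
Step 6: prey: 0+0-0=0; pred: 85+0-17=68
Step 7: prey: 0+0-0=0; pred: 68+0-13=55
Step 8: prey: 0+0-0=0; pred: 55+0-11=44

Answer: 0 44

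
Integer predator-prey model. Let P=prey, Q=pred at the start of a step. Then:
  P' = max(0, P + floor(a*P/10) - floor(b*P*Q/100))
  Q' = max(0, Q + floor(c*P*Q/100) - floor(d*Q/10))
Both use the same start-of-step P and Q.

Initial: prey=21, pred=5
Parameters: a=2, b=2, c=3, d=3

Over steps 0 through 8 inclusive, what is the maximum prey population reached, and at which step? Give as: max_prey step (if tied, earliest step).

Answer: 24 2

Derivation:
Step 1: prey: 21+4-2=23; pred: 5+3-1=7
Step 2: prey: 23+4-3=24; pred: 7+4-2=9
Step 3: prey: 24+4-4=24; pred: 9+6-2=13
Step 4: prey: 24+4-6=22; pred: 13+9-3=19
Step 5: prey: 22+4-8=18; pred: 19+12-5=26
Step 6: prey: 18+3-9=12; pred: 26+14-7=33
Step 7: prey: 12+2-7=7; pred: 33+11-9=35
Step 8: prey: 7+1-4=4; pred: 35+7-10=32
Max prey = 24 at step 2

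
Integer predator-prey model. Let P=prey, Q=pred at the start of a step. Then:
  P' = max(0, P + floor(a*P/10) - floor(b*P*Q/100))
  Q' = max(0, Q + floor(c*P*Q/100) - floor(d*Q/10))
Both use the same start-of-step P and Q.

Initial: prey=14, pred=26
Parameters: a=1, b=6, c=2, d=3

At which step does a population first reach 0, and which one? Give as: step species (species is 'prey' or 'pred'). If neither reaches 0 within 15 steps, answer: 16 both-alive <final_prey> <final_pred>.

Step 1: prey: 14+1-21=0; pred: 26+7-7=26
First extinction: prey at step 1

Answer: 1 prey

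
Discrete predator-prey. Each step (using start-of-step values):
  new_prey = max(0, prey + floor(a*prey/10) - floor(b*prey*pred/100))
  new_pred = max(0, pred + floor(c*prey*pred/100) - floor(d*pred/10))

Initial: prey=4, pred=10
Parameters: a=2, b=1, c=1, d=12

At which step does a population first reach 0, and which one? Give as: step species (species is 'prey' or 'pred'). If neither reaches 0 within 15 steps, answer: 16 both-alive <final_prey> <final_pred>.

Answer: 1 pred

Derivation:
Step 1: prey: 4+0-0=4; pred: 10+0-12=0
First extinction: pred at step 1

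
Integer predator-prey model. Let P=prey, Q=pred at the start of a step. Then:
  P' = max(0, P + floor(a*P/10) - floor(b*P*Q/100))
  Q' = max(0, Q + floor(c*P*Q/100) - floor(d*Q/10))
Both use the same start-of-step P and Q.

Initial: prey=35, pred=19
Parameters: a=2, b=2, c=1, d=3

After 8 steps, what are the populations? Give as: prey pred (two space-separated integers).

Step 1: prey: 35+7-13=29; pred: 19+6-5=20
Step 2: prey: 29+5-11=23; pred: 20+5-6=19
Step 3: prey: 23+4-8=19; pred: 19+4-5=18
Step 4: prey: 19+3-6=16; pred: 18+3-5=16
Step 5: prey: 16+3-5=14; pred: 16+2-4=14
Step 6: prey: 14+2-3=13; pred: 14+1-4=11
Step 7: prey: 13+2-2=13; pred: 11+1-3=9
Step 8: prey: 13+2-2=13; pred: 9+1-2=8

Answer: 13 8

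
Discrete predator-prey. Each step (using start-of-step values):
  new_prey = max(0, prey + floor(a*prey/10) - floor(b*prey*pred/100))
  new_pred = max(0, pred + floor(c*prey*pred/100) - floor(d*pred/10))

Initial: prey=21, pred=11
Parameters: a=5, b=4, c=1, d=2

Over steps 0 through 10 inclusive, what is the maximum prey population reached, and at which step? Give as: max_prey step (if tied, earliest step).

Step 1: prey: 21+10-9=22; pred: 11+2-2=11
Step 2: prey: 22+11-9=24; pred: 11+2-2=11
Step 3: prey: 24+12-10=26; pred: 11+2-2=11
Step 4: prey: 26+13-11=28; pred: 11+2-2=11
Step 5: prey: 28+14-12=30; pred: 11+3-2=12
Step 6: prey: 30+15-14=31; pred: 12+3-2=13
Step 7: prey: 31+15-16=30; pred: 13+4-2=15
Step 8: prey: 30+15-18=27; pred: 15+4-3=16
Step 9: prey: 27+13-17=23; pred: 16+4-3=17
Step 10: prey: 23+11-15=19; pred: 17+3-3=17
Max prey = 31 at step 6

Answer: 31 6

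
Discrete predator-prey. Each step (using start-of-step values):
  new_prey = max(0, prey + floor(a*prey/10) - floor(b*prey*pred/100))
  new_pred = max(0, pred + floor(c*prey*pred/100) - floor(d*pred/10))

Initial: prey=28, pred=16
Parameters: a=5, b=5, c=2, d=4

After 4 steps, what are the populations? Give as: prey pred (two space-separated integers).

Step 1: prey: 28+14-22=20; pred: 16+8-6=18
Step 2: prey: 20+10-18=12; pred: 18+7-7=18
Step 3: prey: 12+6-10=8; pred: 18+4-7=15
Step 4: prey: 8+4-6=6; pred: 15+2-6=11

Answer: 6 11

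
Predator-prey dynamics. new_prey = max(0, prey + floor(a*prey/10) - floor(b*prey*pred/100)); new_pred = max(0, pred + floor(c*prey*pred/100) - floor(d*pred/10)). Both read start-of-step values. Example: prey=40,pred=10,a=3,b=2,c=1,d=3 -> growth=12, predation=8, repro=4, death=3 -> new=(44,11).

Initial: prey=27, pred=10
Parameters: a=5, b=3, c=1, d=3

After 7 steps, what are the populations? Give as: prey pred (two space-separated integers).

Answer: 57 33

Derivation:
Step 1: prey: 27+13-8=32; pred: 10+2-3=9
Step 2: prey: 32+16-8=40; pred: 9+2-2=9
Step 3: prey: 40+20-10=50; pred: 9+3-2=10
Step 4: prey: 50+25-15=60; pred: 10+5-3=12
Step 5: prey: 60+30-21=69; pred: 12+7-3=16
Step 6: prey: 69+34-33=70; pred: 16+11-4=23
Step 7: prey: 70+35-48=57; pred: 23+16-6=33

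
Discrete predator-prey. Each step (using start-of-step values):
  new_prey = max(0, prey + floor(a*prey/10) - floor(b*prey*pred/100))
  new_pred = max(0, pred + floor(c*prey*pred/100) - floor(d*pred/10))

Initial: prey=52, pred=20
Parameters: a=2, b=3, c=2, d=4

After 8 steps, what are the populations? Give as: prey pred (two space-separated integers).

Answer: 0 3

Derivation:
Step 1: prey: 52+10-31=31; pred: 20+20-8=32
Step 2: prey: 31+6-29=8; pred: 32+19-12=39
Step 3: prey: 8+1-9=0; pred: 39+6-15=30
Step 4: prey: 0+0-0=0; pred: 30+0-12=18
Step 5: prey: 0+0-0=0; pred: 18+0-7=11
Step 6: prey: 0+0-0=0; pred: 11+0-4=7
Step 7: prey: 0+0-0=0; pred: 7+0-2=5
Step 8: prey: 0+0-0=0; pred: 5+0-2=3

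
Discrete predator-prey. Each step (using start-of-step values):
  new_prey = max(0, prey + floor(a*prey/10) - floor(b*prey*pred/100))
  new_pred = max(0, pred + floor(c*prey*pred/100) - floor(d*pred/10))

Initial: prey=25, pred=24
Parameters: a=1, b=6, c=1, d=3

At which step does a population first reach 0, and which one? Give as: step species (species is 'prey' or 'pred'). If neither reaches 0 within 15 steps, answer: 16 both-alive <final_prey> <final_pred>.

Answer: 1 prey

Derivation:
Step 1: prey: 25+2-36=0; pred: 24+6-7=23
First extinction: prey at step 1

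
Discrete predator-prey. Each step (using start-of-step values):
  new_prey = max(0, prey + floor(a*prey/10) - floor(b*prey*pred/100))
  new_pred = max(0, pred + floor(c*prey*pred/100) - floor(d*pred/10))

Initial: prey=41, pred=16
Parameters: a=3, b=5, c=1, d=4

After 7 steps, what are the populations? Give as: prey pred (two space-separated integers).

Answer: 7 2

Derivation:
Step 1: prey: 41+12-32=21; pred: 16+6-6=16
Step 2: prey: 21+6-16=11; pred: 16+3-6=13
Step 3: prey: 11+3-7=7; pred: 13+1-5=9
Step 4: prey: 7+2-3=6; pred: 9+0-3=6
Step 5: prey: 6+1-1=6; pred: 6+0-2=4
Step 6: prey: 6+1-1=6; pred: 4+0-1=3
Step 7: prey: 6+1-0=7; pred: 3+0-1=2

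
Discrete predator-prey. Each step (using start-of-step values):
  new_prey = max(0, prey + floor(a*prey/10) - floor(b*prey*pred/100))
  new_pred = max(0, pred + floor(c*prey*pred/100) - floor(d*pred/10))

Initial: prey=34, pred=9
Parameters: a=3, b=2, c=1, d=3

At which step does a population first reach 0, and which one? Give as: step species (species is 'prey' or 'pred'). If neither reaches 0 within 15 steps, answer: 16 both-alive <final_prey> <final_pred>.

Answer: 16 both-alive 11 11

Derivation:
Step 1: prey: 34+10-6=38; pred: 9+3-2=10
Step 2: prey: 38+11-7=42; pred: 10+3-3=10
Step 3: prey: 42+12-8=46; pred: 10+4-3=11
Step 4: prey: 46+13-10=49; pred: 11+5-3=13
Step 5: prey: 49+14-12=51; pred: 13+6-3=16
Step 6: prey: 51+15-16=50; pred: 16+8-4=20
Step 7: prey: 50+15-20=45; pred: 20+10-6=24
Step 8: prey: 45+13-21=37; pred: 24+10-7=27
Step 9: prey: 37+11-19=29; pred: 27+9-8=28
Step 10: prey: 29+8-16=21; pred: 28+8-8=28
Step 11: prey: 21+6-11=16; pred: 28+5-8=25
Step 12: prey: 16+4-8=12; pred: 25+4-7=22
Step 13: prey: 12+3-5=10; pred: 22+2-6=18
Step 14: prey: 10+3-3=10; pred: 18+1-5=14
Step 15: prey: 10+3-2=11; pred: 14+1-4=11
No extinction within 15 steps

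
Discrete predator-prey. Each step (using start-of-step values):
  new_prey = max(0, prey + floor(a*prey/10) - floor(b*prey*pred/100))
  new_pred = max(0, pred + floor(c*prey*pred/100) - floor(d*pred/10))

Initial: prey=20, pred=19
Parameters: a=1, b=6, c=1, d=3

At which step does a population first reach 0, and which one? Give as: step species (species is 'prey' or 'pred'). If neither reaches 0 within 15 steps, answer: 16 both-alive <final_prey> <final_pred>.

Answer: 1 prey

Derivation:
Step 1: prey: 20+2-22=0; pred: 19+3-5=17
First extinction: prey at step 1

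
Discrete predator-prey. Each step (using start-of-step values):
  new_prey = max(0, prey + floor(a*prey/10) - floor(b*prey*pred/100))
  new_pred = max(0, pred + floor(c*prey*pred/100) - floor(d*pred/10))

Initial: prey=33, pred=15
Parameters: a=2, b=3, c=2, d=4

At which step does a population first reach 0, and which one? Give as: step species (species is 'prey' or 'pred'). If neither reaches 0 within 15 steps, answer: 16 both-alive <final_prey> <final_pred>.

Step 1: prey: 33+6-14=25; pred: 15+9-6=18
Step 2: prey: 25+5-13=17; pred: 18+9-7=20
Step 3: prey: 17+3-10=10; pred: 20+6-8=18
Step 4: prey: 10+2-5=7; pred: 18+3-7=14
Step 5: prey: 7+1-2=6; pred: 14+1-5=10
Step 6: prey: 6+1-1=6; pred: 10+1-4=7
Step 7: prey: 6+1-1=6; pred: 7+0-2=5
Step 8: prey: 6+1-0=7; pred: 5+0-2=3
Step 9: prey: 7+1-0=8; pred: 3+0-1=2
Step 10: prey: 8+1-0=9; pred: 2+0-0=2
Step 11: prey: 9+1-0=10; pred: 2+0-0=2
Step 12: prey: 10+2-0=12; pred: 2+0-0=2
Step 13: prey: 12+2-0=14; pred: 2+0-0=2
Step 14: prey: 14+2-0=16; pred: 2+0-0=2
Step 15: prey: 16+3-0=19; pred: 2+0-0=2
No extinction within 15 steps

Answer: 16 both-alive 19 2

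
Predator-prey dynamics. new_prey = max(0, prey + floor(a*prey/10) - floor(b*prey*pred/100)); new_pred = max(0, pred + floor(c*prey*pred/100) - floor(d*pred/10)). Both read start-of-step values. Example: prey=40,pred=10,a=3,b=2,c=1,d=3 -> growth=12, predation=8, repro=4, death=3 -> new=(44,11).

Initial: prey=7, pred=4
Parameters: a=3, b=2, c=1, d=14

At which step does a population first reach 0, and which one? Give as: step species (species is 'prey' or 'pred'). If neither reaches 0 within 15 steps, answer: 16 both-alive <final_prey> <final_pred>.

Step 1: prey: 7+2-0=9; pred: 4+0-5=0
First extinction: pred at step 1

Answer: 1 pred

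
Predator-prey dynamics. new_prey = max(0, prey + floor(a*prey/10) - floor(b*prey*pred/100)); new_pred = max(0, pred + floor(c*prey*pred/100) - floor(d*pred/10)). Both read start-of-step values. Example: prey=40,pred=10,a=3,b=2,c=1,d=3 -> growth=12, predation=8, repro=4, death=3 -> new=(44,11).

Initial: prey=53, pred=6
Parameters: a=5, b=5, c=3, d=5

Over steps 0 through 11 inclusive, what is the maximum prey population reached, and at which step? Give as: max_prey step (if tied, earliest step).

Step 1: prey: 53+26-15=64; pred: 6+9-3=12
Step 2: prey: 64+32-38=58; pred: 12+23-6=29
Step 3: prey: 58+29-84=3; pred: 29+50-14=65
Step 4: prey: 3+1-9=0; pred: 65+5-32=38
Step 5: prey: 0+0-0=0; pred: 38+0-19=19
Step 6: prey: 0+0-0=0; pred: 19+0-9=10
Step 7: prey: 0+0-0=0; pred: 10+0-5=5
Step 8: prey: 0+0-0=0; pred: 5+0-2=3
Step 9: prey: 0+0-0=0; pred: 3+0-1=2
Step 10: prey: 0+0-0=0; pred: 2+0-1=1
Step 11: prey: 0+0-0=0; pred: 1+0-0=1
Max prey = 64 at step 1

Answer: 64 1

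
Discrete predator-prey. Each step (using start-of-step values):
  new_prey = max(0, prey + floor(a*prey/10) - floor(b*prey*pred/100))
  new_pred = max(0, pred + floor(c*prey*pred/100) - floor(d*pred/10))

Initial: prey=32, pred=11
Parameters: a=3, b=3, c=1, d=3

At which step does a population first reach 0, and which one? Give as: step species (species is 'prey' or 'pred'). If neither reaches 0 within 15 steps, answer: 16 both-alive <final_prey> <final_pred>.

Answer: 16 both-alive 30 11

Derivation:
Step 1: prey: 32+9-10=31; pred: 11+3-3=11
Step 2: prey: 31+9-10=30; pred: 11+3-3=11
Step 3: prey: 30+9-9=30; pred: 11+3-3=11
Steps 4-15: state stable at prey=30, pred=11 (no change)
No extinction within 15 steps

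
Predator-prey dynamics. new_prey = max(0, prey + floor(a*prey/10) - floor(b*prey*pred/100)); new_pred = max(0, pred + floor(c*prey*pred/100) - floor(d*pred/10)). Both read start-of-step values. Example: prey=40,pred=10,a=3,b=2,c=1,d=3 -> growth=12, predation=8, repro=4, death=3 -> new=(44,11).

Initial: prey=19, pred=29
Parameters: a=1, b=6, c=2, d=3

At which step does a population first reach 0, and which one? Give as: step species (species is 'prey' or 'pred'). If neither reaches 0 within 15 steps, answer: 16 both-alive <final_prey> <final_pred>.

Answer: 1 prey

Derivation:
Step 1: prey: 19+1-33=0; pred: 29+11-8=32
First extinction: prey at step 1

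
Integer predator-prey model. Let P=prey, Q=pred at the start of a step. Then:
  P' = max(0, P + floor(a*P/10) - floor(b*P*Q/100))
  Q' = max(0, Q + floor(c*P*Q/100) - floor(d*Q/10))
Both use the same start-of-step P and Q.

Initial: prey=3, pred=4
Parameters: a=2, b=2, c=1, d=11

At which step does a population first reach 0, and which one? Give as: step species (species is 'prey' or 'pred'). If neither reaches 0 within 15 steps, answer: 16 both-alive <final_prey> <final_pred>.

Step 1: prey: 3+0-0=3; pred: 4+0-4=0
First extinction: pred at step 1

Answer: 1 pred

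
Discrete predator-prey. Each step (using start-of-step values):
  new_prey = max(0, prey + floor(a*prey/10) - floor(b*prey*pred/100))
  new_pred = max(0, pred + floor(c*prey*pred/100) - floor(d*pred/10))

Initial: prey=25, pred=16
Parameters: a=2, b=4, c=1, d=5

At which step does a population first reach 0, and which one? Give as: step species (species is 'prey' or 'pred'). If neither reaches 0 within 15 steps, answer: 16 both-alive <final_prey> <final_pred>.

Answer: 16 both-alive 59 1

Derivation:
Step 1: prey: 25+5-16=14; pred: 16+4-8=12
Step 2: prey: 14+2-6=10; pred: 12+1-6=7
Step 3: prey: 10+2-2=10; pred: 7+0-3=4
Step 4: prey: 10+2-1=11; pred: 4+0-2=2
Step 5: prey: 11+2-0=13; pred: 2+0-1=1
Step 6: prey: 13+2-0=15; pred: 1+0-0=1
Step 7: prey: 15+3-0=18; pred: 1+0-0=1
Step 8: prey: 18+3-0=21; pred: 1+0-0=1
Step 9: prey: 21+4-0=25; pred: 1+0-0=1
Step 10: prey: 25+5-1=29; pred: 1+0-0=1
Step 11: prey: 29+5-1=33; pred: 1+0-0=1
Step 12: prey: 33+6-1=38; pred: 1+0-0=1
Step 13: prey: 38+7-1=44; pred: 1+0-0=1
Step 14: prey: 44+8-1=51; pred: 1+0-0=1
Step 15: prey: 51+10-2=59; pred: 1+0-0=1
No extinction within 15 steps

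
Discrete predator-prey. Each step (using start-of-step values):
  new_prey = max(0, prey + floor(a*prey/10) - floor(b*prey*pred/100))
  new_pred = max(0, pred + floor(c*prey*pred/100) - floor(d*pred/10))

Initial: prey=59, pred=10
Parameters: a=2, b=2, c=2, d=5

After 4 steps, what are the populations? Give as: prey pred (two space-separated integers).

Answer: 14 48

Derivation:
Step 1: prey: 59+11-11=59; pred: 10+11-5=16
Step 2: prey: 59+11-18=52; pred: 16+18-8=26
Step 3: prey: 52+10-27=35; pred: 26+27-13=40
Step 4: prey: 35+7-28=14; pred: 40+28-20=48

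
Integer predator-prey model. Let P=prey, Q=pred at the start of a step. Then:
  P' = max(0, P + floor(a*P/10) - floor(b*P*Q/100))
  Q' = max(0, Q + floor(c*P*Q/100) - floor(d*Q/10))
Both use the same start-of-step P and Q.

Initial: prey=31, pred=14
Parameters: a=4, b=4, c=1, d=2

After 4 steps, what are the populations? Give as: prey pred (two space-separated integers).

Step 1: prey: 31+12-17=26; pred: 14+4-2=16
Step 2: prey: 26+10-16=20; pred: 16+4-3=17
Step 3: prey: 20+8-13=15; pred: 17+3-3=17
Step 4: prey: 15+6-10=11; pred: 17+2-3=16

Answer: 11 16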